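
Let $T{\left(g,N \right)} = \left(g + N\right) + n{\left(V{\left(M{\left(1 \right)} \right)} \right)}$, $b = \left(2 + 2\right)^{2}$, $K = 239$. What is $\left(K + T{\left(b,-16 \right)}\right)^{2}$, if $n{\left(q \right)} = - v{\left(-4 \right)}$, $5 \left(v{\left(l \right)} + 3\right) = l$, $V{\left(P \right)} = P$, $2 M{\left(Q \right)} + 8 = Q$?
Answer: $\frac{1473796}{25} \approx 58952.0$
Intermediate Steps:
$M{\left(Q \right)} = -4 + \frac{Q}{2}$
$v{\left(l \right)} = -3 + \frac{l}{5}$
$n{\left(q \right)} = \frac{19}{5}$ ($n{\left(q \right)} = - (-3 + \frac{1}{5} \left(-4\right)) = - (-3 - \frac{4}{5}) = \left(-1\right) \left(- \frac{19}{5}\right) = \frac{19}{5}$)
$b = 16$ ($b = 4^{2} = 16$)
$T{\left(g,N \right)} = \frac{19}{5} + N + g$ ($T{\left(g,N \right)} = \left(g + N\right) + \frac{19}{5} = \left(N + g\right) + \frac{19}{5} = \frac{19}{5} + N + g$)
$\left(K + T{\left(b,-16 \right)}\right)^{2} = \left(239 + \left(\frac{19}{5} - 16 + 16\right)\right)^{2} = \left(239 + \frac{19}{5}\right)^{2} = \left(\frac{1214}{5}\right)^{2} = \frac{1473796}{25}$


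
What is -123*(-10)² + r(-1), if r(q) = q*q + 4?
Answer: -12295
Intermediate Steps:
r(q) = 4 + q² (r(q) = q² + 4 = 4 + q²)
-123*(-10)² + r(-1) = -123*(-10)² + (4 + (-1)²) = -123*100 + (4 + 1) = -12300 + 5 = -12295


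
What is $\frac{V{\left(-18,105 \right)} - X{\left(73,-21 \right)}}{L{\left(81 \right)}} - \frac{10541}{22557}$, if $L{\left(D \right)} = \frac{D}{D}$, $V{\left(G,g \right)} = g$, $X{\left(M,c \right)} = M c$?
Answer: $\frac{36937825}{22557} \approx 1637.5$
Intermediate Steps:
$L{\left(D \right)} = 1$
$\frac{V{\left(-18,105 \right)} - X{\left(73,-21 \right)}}{L{\left(81 \right)}} - \frac{10541}{22557} = \frac{105 - 73 \left(-21\right)}{1} - \frac{10541}{22557} = \left(105 - -1533\right) 1 - \frac{10541}{22557} = \left(105 + 1533\right) 1 - \frac{10541}{22557} = 1638 \cdot 1 - \frac{10541}{22557} = 1638 - \frac{10541}{22557} = \frac{36937825}{22557}$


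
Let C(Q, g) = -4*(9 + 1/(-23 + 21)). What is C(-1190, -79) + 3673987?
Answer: 3673953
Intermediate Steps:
C(Q, g) = -34 (C(Q, g) = -4*(9 + 1/(-2)) = -4*(9 - 1/2) = -4*17/2 = -34)
C(-1190, -79) + 3673987 = -34 + 3673987 = 3673953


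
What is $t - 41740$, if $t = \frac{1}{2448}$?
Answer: $- \frac{102179519}{2448} \approx -41740.0$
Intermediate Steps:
$t = \frac{1}{2448} \approx 0.0004085$
$t - 41740 = \frac{1}{2448} - 41740 = - \frac{102179519}{2448}$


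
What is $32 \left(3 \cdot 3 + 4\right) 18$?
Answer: $7488$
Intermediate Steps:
$32 \left(3 \cdot 3 + 4\right) 18 = 32 \left(9 + 4\right) 18 = 32 \cdot 13 \cdot 18 = 416 \cdot 18 = 7488$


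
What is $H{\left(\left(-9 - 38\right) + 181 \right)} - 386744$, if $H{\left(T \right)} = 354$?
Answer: $-386390$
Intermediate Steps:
$H{\left(\left(-9 - 38\right) + 181 \right)} - 386744 = 354 - 386744 = -386390$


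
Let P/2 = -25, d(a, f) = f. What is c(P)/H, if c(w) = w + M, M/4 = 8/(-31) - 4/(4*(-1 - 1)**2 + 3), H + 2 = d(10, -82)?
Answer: 15277/24738 ≈ 0.61755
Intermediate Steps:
H = -84 (H = -2 - 82 = -84)
P = -50 (P = 2*(-25) = -50)
M = -1104/589 (M = 4*(8/(-31) - 4/(4*(-1 - 1)**2 + 3)) = 4*(8*(-1/31) - 4/(4*(-2)**2 + 3)) = 4*(-8/31 - 4/(4*4 + 3)) = 4*(-8/31 - 4/(16 + 3)) = 4*(-8/31 - 4/19) = 4*(-276/589) = -1104/589 ≈ -1.8744)
c(w) = -1104/589 + w (c(w) = w - 1104/589 = -1104/589 + w)
c(P)/H = (-1104/589 - 50)/(-84) = -30554/589*(-1/84) = 15277/24738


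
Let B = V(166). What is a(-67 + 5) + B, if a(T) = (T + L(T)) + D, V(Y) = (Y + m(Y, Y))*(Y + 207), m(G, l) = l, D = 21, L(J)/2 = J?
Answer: 123671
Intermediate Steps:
L(J) = 2*J
V(Y) = 2*Y*(207 + Y) (V(Y) = (Y + Y)*(Y + 207) = (2*Y)*(207 + Y) = 2*Y*(207 + Y))
a(T) = 21 + 3*T (a(T) = (T + 2*T) + 21 = 3*T + 21 = 21 + 3*T)
B = 123836 (B = 2*166*(207 + 166) = 2*166*373 = 123836)
a(-67 + 5) + B = (21 + 3*(-67 + 5)) + 123836 = (21 + 3*(-62)) + 123836 = (21 - 186) + 123836 = -165 + 123836 = 123671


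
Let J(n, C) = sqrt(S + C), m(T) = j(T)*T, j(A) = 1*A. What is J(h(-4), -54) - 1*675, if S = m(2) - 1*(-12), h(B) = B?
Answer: -675 + I*sqrt(38) ≈ -675.0 + 6.1644*I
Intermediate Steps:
j(A) = A
m(T) = T**2 (m(T) = T*T = T**2)
S = 16 (S = 2**2 - 1*(-12) = 4 + 12 = 16)
J(n, C) = sqrt(16 + C)
J(h(-4), -54) - 1*675 = sqrt(16 - 54) - 1*675 = sqrt(-38) - 675 = I*sqrt(38) - 675 = -675 + I*sqrt(38)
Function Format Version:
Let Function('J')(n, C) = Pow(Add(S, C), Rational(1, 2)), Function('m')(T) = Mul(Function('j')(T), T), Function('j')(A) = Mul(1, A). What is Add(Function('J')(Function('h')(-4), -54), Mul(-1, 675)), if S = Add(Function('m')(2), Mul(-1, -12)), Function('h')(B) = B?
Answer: Add(-675, Mul(I, Pow(38, Rational(1, 2)))) ≈ Add(-675.00, Mul(6.1644, I))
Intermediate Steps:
Function('j')(A) = A
Function('m')(T) = Pow(T, 2) (Function('m')(T) = Mul(T, T) = Pow(T, 2))
S = 16 (S = Add(Pow(2, 2), Mul(-1, -12)) = Add(4, 12) = 16)
Function('J')(n, C) = Pow(Add(16, C), Rational(1, 2))
Add(Function('J')(Function('h')(-4), -54), Mul(-1, 675)) = Add(Pow(Add(16, -54), Rational(1, 2)), Mul(-1, 675)) = Add(Pow(-38, Rational(1, 2)), -675) = Add(Mul(I, Pow(38, Rational(1, 2))), -675) = Add(-675, Mul(I, Pow(38, Rational(1, 2))))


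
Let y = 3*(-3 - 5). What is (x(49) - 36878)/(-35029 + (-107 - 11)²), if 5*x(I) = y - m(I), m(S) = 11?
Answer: 2459/1407 ≈ 1.7477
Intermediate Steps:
y = -24 (y = 3*(-8) = -24)
x(I) = -7 (x(I) = (-24 - 1*11)/5 = (-24 - 11)/5 = (⅕)*(-35) = -7)
(x(49) - 36878)/(-35029 + (-107 - 11)²) = (-7 - 36878)/(-35029 + (-107 - 11)²) = -36885/(-35029 + (-118)²) = -36885/(-35029 + 13924) = -36885/(-21105) = -36885*(-1/21105) = 2459/1407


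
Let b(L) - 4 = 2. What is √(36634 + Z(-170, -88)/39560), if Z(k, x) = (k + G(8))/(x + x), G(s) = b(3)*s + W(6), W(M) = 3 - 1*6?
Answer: 3*√123327449671646/174064 ≈ 191.40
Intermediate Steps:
W(M) = -3 (W(M) = 3 - 6 = -3)
b(L) = 6 (b(L) = 4 + 2 = 6)
G(s) = -3 + 6*s (G(s) = 6*s - 3 = -3 + 6*s)
Z(k, x) = (45 + k)/(2*x) (Z(k, x) = (k + (-3 + 6*8))/(x + x) = (k + (-3 + 48))/((2*x)) = (k + 45)*(1/(2*x)) = (45 + k)*(1/(2*x)) = (45 + k)/(2*x))
√(36634 + Z(-170, -88)/39560) = √(36634 + ((½)*(45 - 170)/(-88))/39560) = √(36634 + ((½)*(-1/88)*(-125))*(1/39560)) = √(36634 + (125/176)*(1/39560)) = √(36634 + 25/1392512) = √(51013284633/1392512) = 3*√123327449671646/174064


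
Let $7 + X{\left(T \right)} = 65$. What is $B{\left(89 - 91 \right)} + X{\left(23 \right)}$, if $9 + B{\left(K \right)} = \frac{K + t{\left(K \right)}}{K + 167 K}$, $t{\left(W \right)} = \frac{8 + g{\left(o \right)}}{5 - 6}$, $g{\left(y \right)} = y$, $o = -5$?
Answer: $\frac{16469}{336} \approx 49.015$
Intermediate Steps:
$t{\left(W \right)} = -3$ ($t{\left(W \right)} = \frac{8 - 5}{5 - 6} = \frac{3}{-1} = 3 \left(-1\right) = -3$)
$X{\left(T \right)} = 58$ ($X{\left(T \right)} = -7 + 65 = 58$)
$B{\left(K \right)} = -9 + \frac{-3 + K}{168 K}$ ($B{\left(K \right)} = -9 + \frac{K - 3}{K + 167 K} = -9 + \frac{-3 + K}{168 K}$)
$B{\left(89 - 91 \right)} + X{\left(23 \right)} = \frac{-3 - 1511 \left(89 - 91\right)}{168 \left(89 - 91\right)} + 58 = \frac{-3 - -3022}{168 \left(-2\right)} + 58 = \frac{1}{168} \left(- \frac{1}{2}\right) \left(-3 + 3022\right) + 58 = \frac{1}{168} \left(- \frac{1}{2}\right) 3019 + 58 = - \frac{3019}{336} + 58 = \frac{16469}{336}$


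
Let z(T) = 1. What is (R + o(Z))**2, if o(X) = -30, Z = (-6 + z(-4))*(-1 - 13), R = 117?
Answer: 7569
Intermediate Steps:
Z = 70 (Z = (-6 + 1)*(-1 - 13) = -5*(-14) = 70)
(R + o(Z))**2 = (117 - 30)**2 = 87**2 = 7569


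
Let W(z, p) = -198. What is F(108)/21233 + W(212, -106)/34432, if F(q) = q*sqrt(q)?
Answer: -99/17216 + 648*sqrt(3)/21233 ≈ 0.047109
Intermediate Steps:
F(q) = q**(3/2)
F(108)/21233 + W(212, -106)/34432 = 108**(3/2)/21233 - 198/34432 = (648*sqrt(3))*(1/21233) - 198*1/34432 = 648*sqrt(3)/21233 - 99/17216 = -99/17216 + 648*sqrt(3)/21233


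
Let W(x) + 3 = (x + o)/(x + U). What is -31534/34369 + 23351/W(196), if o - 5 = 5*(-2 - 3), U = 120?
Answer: -63407577063/6633217 ≈ -9559.1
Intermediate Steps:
o = -20 (o = 5 + 5*(-2 - 3) = 5 + 5*(-5) = 5 - 25 = -20)
W(x) = -3 + (-20 + x)/(120 + x) (W(x) = -3 + (x - 20)/(x + 120) = -3 + (-20 + x)/(120 + x))
-31534/34369 + 23351/W(196) = -31534/34369 + 23351/((2*(-190 - 1*196)/(120 + 196))) = -31534*1/34369 + 23351/((2*(-190 - 196)/316)) = -31534/34369 + 23351/((2*(1/316)*(-386))) = -31534/34369 + 23351/(-193/79) = -31534/34369 + 23351*(-79/193) = -31534/34369 - 1844729/193 = -63407577063/6633217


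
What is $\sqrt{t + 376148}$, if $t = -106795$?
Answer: $7 \sqrt{5497} \approx 518.99$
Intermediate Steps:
$\sqrt{t + 376148} = \sqrt{-106795 + 376148} = \sqrt{269353} = 7 \sqrt{5497}$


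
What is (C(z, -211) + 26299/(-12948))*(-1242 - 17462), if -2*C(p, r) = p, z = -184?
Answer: -419011684/249 ≈ -1.6828e+6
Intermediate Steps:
C(p, r) = -p/2
(C(z, -211) + 26299/(-12948))*(-1242 - 17462) = (-½*(-184) + 26299/(-12948))*(-1242 - 17462) = (92 + 26299*(-1/12948))*(-18704) = (92 - 2023/996)*(-18704) = (89609/996)*(-18704) = -419011684/249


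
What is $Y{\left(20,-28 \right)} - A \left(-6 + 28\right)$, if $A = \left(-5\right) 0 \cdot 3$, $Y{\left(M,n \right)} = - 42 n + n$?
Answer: $1148$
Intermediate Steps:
$Y{\left(M,n \right)} = - 41 n$
$A = 0$ ($A = 0 \cdot 3 = 0$)
$Y{\left(20,-28 \right)} - A \left(-6 + 28\right) = \left(-41\right) \left(-28\right) - 0 \left(-6 + 28\right) = 1148 - 0 \cdot 22 = 1148 - 0 = 1148 + 0 = 1148$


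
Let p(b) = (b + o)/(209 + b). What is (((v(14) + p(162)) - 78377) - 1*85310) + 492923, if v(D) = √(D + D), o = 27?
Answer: 17449535/53 + 2*√7 ≈ 3.2924e+5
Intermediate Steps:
p(b) = (27 + b)/(209 + b) (p(b) = (b + 27)/(209 + b) = (27 + b)/(209 + b))
v(D) = √2*√D (v(D) = √(2*D) = √2*√D)
(((v(14) + p(162)) - 78377) - 1*85310) + 492923 = (((√2*√14 + (27 + 162)/(209 + 162)) - 78377) - 1*85310) + 492923 = (((2*√7 + 189/371) - 78377) - 85310) + 492923 = (((2*√7 + (1/371)*189) - 78377) - 85310) + 492923 = (((2*√7 + 27/53) - 78377) - 85310) + 492923 = (((27/53 + 2*√7) - 78377) - 85310) + 492923 = ((-4153954/53 + 2*√7) - 85310) + 492923 = (-8675384/53 + 2*√7) + 492923 = 17449535/53 + 2*√7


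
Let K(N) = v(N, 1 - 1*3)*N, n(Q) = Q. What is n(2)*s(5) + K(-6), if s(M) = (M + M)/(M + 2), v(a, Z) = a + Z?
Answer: 356/7 ≈ 50.857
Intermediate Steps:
v(a, Z) = Z + a
s(M) = 2*M/(2 + M) (s(M) = (2*M)/(2 + M) = 2*M/(2 + M))
K(N) = N*(-2 + N) (K(N) = ((1 - 1*3) + N)*N = ((1 - 3) + N)*N = (-2 + N)*N = N*(-2 + N))
n(2)*s(5) + K(-6) = 2*(2*5/(2 + 5)) - 6*(-2 - 6) = 2*(2*5/7) - 6*(-8) = 2*(2*5*(⅐)) + 48 = 2*(10/7) + 48 = 20/7 + 48 = 356/7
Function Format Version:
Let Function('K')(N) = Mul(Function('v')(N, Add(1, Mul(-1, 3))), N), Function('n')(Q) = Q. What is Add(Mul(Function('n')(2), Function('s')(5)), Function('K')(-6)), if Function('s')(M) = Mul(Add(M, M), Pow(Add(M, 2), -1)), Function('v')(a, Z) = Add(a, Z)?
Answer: Rational(356, 7) ≈ 50.857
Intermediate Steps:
Function('v')(a, Z) = Add(Z, a)
Function('s')(M) = Mul(2, M, Pow(Add(2, M), -1)) (Function('s')(M) = Mul(Mul(2, M), Pow(Add(2, M), -1)) = Mul(2, M, Pow(Add(2, M), -1)))
Function('K')(N) = Mul(N, Add(-2, N)) (Function('K')(N) = Mul(Add(Add(1, Mul(-1, 3)), N), N) = Mul(Add(Add(1, -3), N), N) = Mul(Add(-2, N), N) = Mul(N, Add(-2, N)))
Add(Mul(Function('n')(2), Function('s')(5)), Function('K')(-6)) = Add(Mul(2, Mul(2, 5, Pow(Add(2, 5), -1))), Mul(-6, Add(-2, -6))) = Add(Mul(2, Mul(2, 5, Pow(7, -1))), Mul(-6, -8)) = Add(Mul(2, Mul(2, 5, Rational(1, 7))), 48) = Add(Mul(2, Rational(10, 7)), 48) = Add(Rational(20, 7), 48) = Rational(356, 7)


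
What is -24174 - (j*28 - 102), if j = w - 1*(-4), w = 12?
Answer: -24520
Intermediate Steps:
j = 16 (j = 12 - 1*(-4) = 12 + 4 = 16)
-24174 - (j*28 - 102) = -24174 - (16*28 - 102) = -24174 - (448 - 102) = -24174 - 1*346 = -24174 - 346 = -24520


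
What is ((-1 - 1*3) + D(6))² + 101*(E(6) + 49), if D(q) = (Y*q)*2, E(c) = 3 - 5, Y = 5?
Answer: 7883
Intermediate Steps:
E(c) = -2
D(q) = 10*q (D(q) = (5*q)*2 = 10*q)
((-1 - 1*3) + D(6))² + 101*(E(6) + 49) = ((-1 - 1*3) + 10*6)² + 101*(-2 + 49) = ((-1 - 3) + 60)² + 101*47 = (-4 + 60)² + 4747 = 56² + 4747 = 3136 + 4747 = 7883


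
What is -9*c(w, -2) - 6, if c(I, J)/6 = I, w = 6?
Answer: -330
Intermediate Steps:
c(I, J) = 6*I
-9*c(w, -2) - 6 = -54*6 - 6 = -9*36 - 6 = -324 - 6 = -330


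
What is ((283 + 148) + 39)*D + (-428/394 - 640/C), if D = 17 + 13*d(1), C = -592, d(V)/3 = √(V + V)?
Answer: 58239072/7289 + 18330*√2 ≈ 33913.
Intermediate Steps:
d(V) = 3*√2*√V (d(V) = 3*√(V + V) = 3*√(2*V) = 3*(√2*√V) = 3*√2*√V)
D = 17 + 39*√2 (D = 17 + 13*(3*√2*√1) = 17 + 13*(3*√2*1) = 17 + 13*(3*√2) = 17 + 39*√2 ≈ 72.154)
((283 + 148) + 39)*D + (-428/394 - 640/C) = ((283 + 148) + 39)*(17 + 39*√2) + (-428/394 - 640/(-592)) = (431 + 39)*(17 + 39*√2) + (-428*1/394 - 640*(-1/592)) = 470*(17 + 39*√2) + (-214/197 + 40/37) = (7990 + 18330*√2) - 38/7289 = 58239072/7289 + 18330*√2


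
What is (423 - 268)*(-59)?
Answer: -9145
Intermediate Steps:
(423 - 268)*(-59) = 155*(-59) = -9145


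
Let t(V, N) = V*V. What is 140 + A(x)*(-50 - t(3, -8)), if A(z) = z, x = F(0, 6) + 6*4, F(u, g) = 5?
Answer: -1571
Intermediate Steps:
t(V, N) = V²
x = 29 (x = 5 + 6*4 = 5 + 24 = 29)
140 + A(x)*(-50 - t(3, -8)) = 140 + 29*(-50 - 1*3²) = 140 + 29*(-50 - 1*9) = 140 + 29*(-50 - 9) = 140 + 29*(-59) = 140 - 1711 = -1571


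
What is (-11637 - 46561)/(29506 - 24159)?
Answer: -58198/5347 ≈ -10.884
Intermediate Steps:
(-11637 - 46561)/(29506 - 24159) = -58198/5347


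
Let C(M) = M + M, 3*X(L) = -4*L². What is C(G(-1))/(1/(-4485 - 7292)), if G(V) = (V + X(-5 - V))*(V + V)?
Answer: -3156236/3 ≈ -1.0521e+6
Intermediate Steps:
X(L) = -4*L²/3 (X(L) = (-4*L²)/3 = -4*L²/3)
G(V) = 2*V*(V - 4*(-5 - V)²/3) (G(V) = (V - 4*(-5 - V)²/3)*(V + V) = (V - 4*(-5 - V)²/3)*(2*V) = 2*V*(V - 4*(-5 - V)²/3))
C(M) = 2*M
C(G(-1))/(1/(-4485 - 7292)) = (2*((⅔)*(-1)*(-4*(5 - 1)² + 3*(-1))))/(1/(-4485 - 7292)) = (2*((⅔)*(-1)*(-4*4² - 3)))/(1/(-11777)) = (2*((⅔)*(-1)*(-4*16 - 3)))/(-1/11777) = (2*((⅔)*(-1)*(-64 - 3)))*(-11777) = (2*((⅔)*(-1)*(-67)))*(-11777) = (2*(134/3))*(-11777) = (268/3)*(-11777) = -3156236/3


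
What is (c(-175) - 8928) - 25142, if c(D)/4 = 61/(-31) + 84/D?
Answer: -26411838/775 ≈ -34080.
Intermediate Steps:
c(D) = -244/31 + 336/D (c(D) = 4*(61/(-31) + 84/D) = 4*(61*(-1/31) + 84/D) = 4*(-61/31 + 84/D) = -244/31 + 336/D)
(c(-175) - 8928) - 25142 = ((-244/31 + 336/(-175)) - 8928) - 25142 = ((-244/31 + 336*(-1/175)) - 8928) - 25142 = ((-244/31 - 48/25) - 8928) - 25142 = (-7588/775 - 8928) - 25142 = -6926788/775 - 25142 = -26411838/775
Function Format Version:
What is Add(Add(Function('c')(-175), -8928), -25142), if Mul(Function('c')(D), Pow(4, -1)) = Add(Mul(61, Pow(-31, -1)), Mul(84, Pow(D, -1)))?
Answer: Rational(-26411838, 775) ≈ -34080.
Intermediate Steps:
Function('c')(D) = Add(Rational(-244, 31), Mul(336, Pow(D, -1))) (Function('c')(D) = Mul(4, Add(Mul(61, Pow(-31, -1)), Mul(84, Pow(D, -1)))) = Mul(4, Add(Mul(61, Rational(-1, 31)), Mul(84, Pow(D, -1)))) = Mul(4, Add(Rational(-61, 31), Mul(84, Pow(D, -1)))) = Add(Rational(-244, 31), Mul(336, Pow(D, -1))))
Add(Add(Function('c')(-175), -8928), -25142) = Add(Add(Add(Rational(-244, 31), Mul(336, Pow(-175, -1))), -8928), -25142) = Add(Add(Add(Rational(-244, 31), Mul(336, Rational(-1, 175))), -8928), -25142) = Add(Add(Add(Rational(-244, 31), Rational(-48, 25)), -8928), -25142) = Add(Add(Rational(-7588, 775), -8928), -25142) = Add(Rational(-6926788, 775), -25142) = Rational(-26411838, 775)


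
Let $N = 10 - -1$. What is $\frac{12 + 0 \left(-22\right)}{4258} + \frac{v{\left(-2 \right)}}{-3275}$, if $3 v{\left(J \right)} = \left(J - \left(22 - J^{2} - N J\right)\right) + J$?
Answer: $\frac{152626}{20917425} \approx 0.0072966$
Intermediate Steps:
$N = 11$ ($N = 10 + 1 = 11$)
$v{\left(J \right)} = - \frac{22}{3} + \frac{J^{2}}{3} + \frac{13 J}{3}$ ($v{\left(J \right)} = \frac{\left(J - \left(22 - J^{2} - 11 J\right)\right) + J}{3} = \frac{\left(J + \left(-22 + J^{2} + 11 J\right)\right) + J}{3} = \frac{\left(-22 + J^{2} + 12 J\right) + J}{3} = \frac{-22 + J^{2} + 13 J}{3} = - \frac{22}{3} + \frac{J^{2}}{3} + \frac{13 J}{3}$)
$\frac{12 + 0 \left(-22\right)}{4258} + \frac{v{\left(-2 \right)}}{-3275} = \frac{12 + 0 \left(-22\right)}{4258} + \frac{- \frac{22}{3} + \frac{\left(-2\right)^{2}}{3} + \frac{13}{3} \left(-2\right)}{-3275} = \left(12 + 0\right) \frac{1}{4258} + \left(- \frac{22}{3} + \frac{1}{3} \cdot 4 - \frac{26}{3}\right) \left(- \frac{1}{3275}\right) = 12 \cdot \frac{1}{4258} + \left(- \frac{22}{3} + \frac{4}{3} - \frac{26}{3}\right) \left(- \frac{1}{3275}\right) = \frac{6}{2129} - - \frac{44}{9825} = \frac{6}{2129} + \frac{44}{9825} = \frac{152626}{20917425}$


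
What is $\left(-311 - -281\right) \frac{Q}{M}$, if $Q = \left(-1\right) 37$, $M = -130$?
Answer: $- \frac{111}{13} \approx -8.5385$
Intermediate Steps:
$Q = -37$
$\left(-311 - -281\right) \frac{Q}{M} = \left(-311 - -281\right) \left(- \frac{37}{-130}\right) = \left(-311 + 281\right) \left(\left(-37\right) \left(- \frac{1}{130}\right)\right) = \left(-30\right) \frac{37}{130} = - \frac{111}{13}$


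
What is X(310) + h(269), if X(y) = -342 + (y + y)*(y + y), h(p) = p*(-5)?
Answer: 382713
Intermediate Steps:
h(p) = -5*p
X(y) = -342 + 4*y**2 (X(y) = -342 + (2*y)*(2*y) = -342 + 4*y**2)
X(310) + h(269) = (-342 + 4*310**2) - 5*269 = (-342 + 4*96100) - 1345 = (-342 + 384400) - 1345 = 384058 - 1345 = 382713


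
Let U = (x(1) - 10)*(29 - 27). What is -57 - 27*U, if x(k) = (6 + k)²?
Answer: -2163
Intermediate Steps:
U = 78 (U = ((6 + 1)² - 10)*(29 - 27) = (7² - 10)*2 = (49 - 10)*2 = 39*2 = 78)
-57 - 27*U = -57 - 27*78 = -57 - 2106 = -2163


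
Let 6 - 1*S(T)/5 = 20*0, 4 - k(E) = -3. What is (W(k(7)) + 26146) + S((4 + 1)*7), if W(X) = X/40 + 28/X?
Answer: 1047207/40 ≈ 26180.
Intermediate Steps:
k(E) = 7 (k(E) = 4 - 1*(-3) = 4 + 3 = 7)
W(X) = 28/X + X/40 (W(X) = X*(1/40) + 28/X = X/40 + 28/X = 28/X + X/40)
S(T) = 30 (S(T) = 30 - 100*0 = 30 - 5*0 = 30 + 0 = 30)
(W(k(7)) + 26146) + S((4 + 1)*7) = ((28/7 + (1/40)*7) + 26146) + 30 = ((28*(⅐) + 7/40) + 26146) + 30 = ((4 + 7/40) + 26146) + 30 = (167/40 + 26146) + 30 = 1046007/40 + 30 = 1047207/40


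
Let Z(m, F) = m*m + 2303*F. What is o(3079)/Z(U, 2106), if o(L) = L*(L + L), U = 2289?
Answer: 18960482/10089639 ≈ 1.8792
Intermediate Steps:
o(L) = 2*L² (o(L) = L*(2*L) = 2*L²)
Z(m, F) = m² + 2303*F
o(3079)/Z(U, 2106) = (2*3079²)/(2289² + 2303*2106) = (2*9480241)/(5239521 + 4850118) = 18960482/10089639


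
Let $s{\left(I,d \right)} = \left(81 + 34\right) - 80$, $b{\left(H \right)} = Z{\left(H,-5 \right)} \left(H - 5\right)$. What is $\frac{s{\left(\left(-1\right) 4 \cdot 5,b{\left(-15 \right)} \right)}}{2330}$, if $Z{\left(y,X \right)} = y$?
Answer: $\frac{7}{466} \approx 0.015021$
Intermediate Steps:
$b{\left(H \right)} = H \left(-5 + H\right)$ ($b{\left(H \right)} = H \left(H - 5\right) = H \left(-5 + H\right)$)
$s{\left(I,d \right)} = 35$ ($s{\left(I,d \right)} = 115 - 80 = 35$)
$\frac{s{\left(\left(-1\right) 4 \cdot 5,b{\left(-15 \right)} \right)}}{2330} = \frac{35}{2330} = 35 \cdot \frac{1}{2330} = \frac{7}{466}$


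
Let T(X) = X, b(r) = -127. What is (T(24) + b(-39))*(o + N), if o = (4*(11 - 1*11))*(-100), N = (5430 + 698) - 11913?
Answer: 595855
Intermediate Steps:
N = -5785 (N = 6128 - 11913 = -5785)
o = 0 (o = (4*(11 - 11))*(-100) = (4*0)*(-100) = 0*(-100) = 0)
(T(24) + b(-39))*(o + N) = (24 - 127)*(0 - 5785) = -103*(-5785) = 595855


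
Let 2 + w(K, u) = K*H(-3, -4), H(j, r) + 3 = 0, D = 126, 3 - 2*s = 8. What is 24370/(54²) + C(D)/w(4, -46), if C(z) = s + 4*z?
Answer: -560597/20412 ≈ -27.464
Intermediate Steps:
s = -5/2 (s = 3/2 - ½*8 = 3/2 - 4 = -5/2 ≈ -2.5000)
H(j, r) = -3 (H(j, r) = -3 + 0 = -3)
w(K, u) = -2 - 3*K (w(K, u) = -2 + K*(-3) = -2 - 3*K)
C(z) = -5/2 + 4*z
24370/(54²) + C(D)/w(4, -46) = 24370/(54²) + (-5/2 + 4*126)/(-2 - 3*4) = 24370/2916 + (-5/2 + 504)/(-2 - 12) = 24370*(1/2916) + (1003/2)/(-14) = 12185/1458 + (1003/2)*(-1/14) = 12185/1458 - 1003/28 = -560597/20412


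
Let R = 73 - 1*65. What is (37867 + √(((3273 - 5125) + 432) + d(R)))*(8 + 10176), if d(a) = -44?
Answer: 385637528 + 20368*I*√366 ≈ 3.8564e+8 + 3.8966e+5*I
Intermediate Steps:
R = 8 (R = 73 - 65 = 8)
(37867 + √(((3273 - 5125) + 432) + d(R)))*(8 + 10176) = (37867 + √(((3273 - 5125) + 432) - 44))*(8 + 10176) = (37867 + √((-1852 + 432) - 44))*10184 = (37867 + √(-1420 - 44))*10184 = (37867 + √(-1464))*10184 = (37867 + 2*I*√366)*10184 = 385637528 + 20368*I*√366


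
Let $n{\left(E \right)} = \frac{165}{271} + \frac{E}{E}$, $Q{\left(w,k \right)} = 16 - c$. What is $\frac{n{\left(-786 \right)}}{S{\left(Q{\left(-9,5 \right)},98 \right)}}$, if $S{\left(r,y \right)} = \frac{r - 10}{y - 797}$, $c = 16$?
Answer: $\frac{152382}{1355} \approx 112.46$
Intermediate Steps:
$Q{\left(w,k \right)} = 0$ ($Q{\left(w,k \right)} = 16 - 16 = 0$)
$S{\left(r,y \right)} = \frac{-10 + r}{-797 + y}$
$n{\left(E \right)} = \frac{436}{271}$ ($n{\left(E \right)} = 165 \cdot \frac{1}{271} + 1 = \frac{165}{271} + 1 = \frac{436}{271}$)
$\frac{n{\left(-786 \right)}}{S{\left(Q{\left(-9,5 \right)},98 \right)}} = \frac{436}{271 \frac{-10 + 0}{-797 + 98}} = \frac{436}{271 \frac{1}{-699} \left(-10\right)} = \frac{436}{271 \left(\left(- \frac{1}{699}\right) \left(-10\right)\right)} = \frac{436}{271 \cdot \frac{10}{699}} = \frac{436}{271} \cdot \frac{699}{10} = \frac{152382}{1355}$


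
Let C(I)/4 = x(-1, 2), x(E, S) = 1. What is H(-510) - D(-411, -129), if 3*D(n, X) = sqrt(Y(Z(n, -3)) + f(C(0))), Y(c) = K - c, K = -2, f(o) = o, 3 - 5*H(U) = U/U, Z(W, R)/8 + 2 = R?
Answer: 2/5 - sqrt(42)/3 ≈ -1.7602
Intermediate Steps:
Z(W, R) = -16 + 8*R
H(U) = 2/5 (H(U) = 3/5 - U/(5*U) = 3/5 - 1/5*1 = 3/5 - 1/5 = 2/5)
C(I) = 4 (C(I) = 4*1 = 4)
Y(c) = -2 - c
D(n, X) = sqrt(42)/3 (D(n, X) = sqrt((-2 - (-16 + 8*(-3))) + 4)/3 = sqrt((-2 - (-16 - 24)) + 4)/3 = sqrt((-2 - 1*(-40)) + 4)/3 = sqrt((-2 + 40) + 4)/3 = sqrt(38 + 4)/3 = sqrt(42)/3)
H(-510) - D(-411, -129) = 2/5 - sqrt(42)/3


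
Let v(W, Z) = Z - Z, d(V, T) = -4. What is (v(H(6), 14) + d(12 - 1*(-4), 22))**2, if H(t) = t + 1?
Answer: 16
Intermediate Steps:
H(t) = 1 + t
v(W, Z) = 0
(v(H(6), 14) + d(12 - 1*(-4), 22))**2 = (0 - 4)**2 = (-4)**2 = 16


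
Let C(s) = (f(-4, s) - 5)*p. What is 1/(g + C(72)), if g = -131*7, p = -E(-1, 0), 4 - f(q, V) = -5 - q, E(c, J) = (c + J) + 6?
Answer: -1/917 ≈ -0.0010905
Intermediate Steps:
E(c, J) = 6 + J + c (E(c, J) = (J + c) + 6 = 6 + J + c)
f(q, V) = 9 + q (f(q, V) = 4 - (-5 - q) = 4 + (5 + q) = 9 + q)
p = -5 (p = -(6 + 0 - 1) = -1*5 = -5)
g = -917
C(s) = 0 (C(s) = ((9 - 4) - 5)*(-5) = (5 - 5)*(-5) = 0*(-5) = 0)
1/(g + C(72)) = 1/(-917 + 0) = 1/(-917) = -1/917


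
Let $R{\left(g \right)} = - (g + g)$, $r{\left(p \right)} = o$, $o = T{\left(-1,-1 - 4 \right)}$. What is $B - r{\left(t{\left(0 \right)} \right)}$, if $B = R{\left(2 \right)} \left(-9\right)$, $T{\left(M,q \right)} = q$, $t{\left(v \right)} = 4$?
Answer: $41$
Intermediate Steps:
$o = -5$ ($o = -1 - 4 = -5$)
$r{\left(p \right)} = -5$
$R{\left(g \right)} = - 2 g$
$B = 36$ ($B = \left(-2\right) 2 \left(-9\right) = \left(-4\right) \left(-9\right) = 36$)
$B - r{\left(t{\left(0 \right)} \right)} = 36 - -5 = 36 + 5 = 41$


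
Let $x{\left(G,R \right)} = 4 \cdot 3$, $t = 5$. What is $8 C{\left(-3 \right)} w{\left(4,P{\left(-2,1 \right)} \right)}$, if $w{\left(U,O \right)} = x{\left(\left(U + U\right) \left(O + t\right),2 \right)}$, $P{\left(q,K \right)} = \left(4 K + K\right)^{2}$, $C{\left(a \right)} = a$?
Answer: $-288$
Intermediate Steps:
$x{\left(G,R \right)} = 12$
$P{\left(q,K \right)} = 25 K^{2}$ ($P{\left(q,K \right)} = \left(5 K\right)^{2} = 25 K^{2}$)
$w{\left(U,O \right)} = 12$
$8 C{\left(-3 \right)} w{\left(4,P{\left(-2,1 \right)} \right)} = 8 \left(-3\right) 12 = \left(-24\right) 12 = -288$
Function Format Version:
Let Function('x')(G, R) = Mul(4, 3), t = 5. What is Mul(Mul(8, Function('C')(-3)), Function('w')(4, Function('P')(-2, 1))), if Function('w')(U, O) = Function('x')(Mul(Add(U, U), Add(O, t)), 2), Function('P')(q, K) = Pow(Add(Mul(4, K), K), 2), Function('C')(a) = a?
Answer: -288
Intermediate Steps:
Function('x')(G, R) = 12
Function('P')(q, K) = Mul(25, Pow(K, 2)) (Function('P')(q, K) = Pow(Mul(5, K), 2) = Mul(25, Pow(K, 2)))
Function('w')(U, O) = 12
Mul(Mul(8, Function('C')(-3)), Function('w')(4, Function('P')(-2, 1))) = Mul(Mul(8, -3), 12) = Mul(-24, 12) = -288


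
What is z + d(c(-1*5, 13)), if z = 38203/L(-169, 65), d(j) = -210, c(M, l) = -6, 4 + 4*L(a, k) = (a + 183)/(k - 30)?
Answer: -383920/9 ≈ -42658.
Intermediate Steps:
L(a, k) = -1 + (183 + a)/(4*(-30 + k)) (L(a, k) = -1 + ((a + 183)/(k - 30))/4 = -1 + ((183 + a)/(-30 + k))/4 = -1 + (183 + a)/(4*(-30 + k)))
z = -382030/9 (z = 38203/(((303 - 169 - 4*65)/(4*(-30 + 65)))) = 38203/(((¼)*(303 - 169 - 260)/35)) = 38203/(((¼)*(1/35)*(-126))) = 38203/(-9/10) = 38203*(-10/9) = -382030/9 ≈ -42448.)
z + d(c(-1*5, 13)) = -382030/9 - 210 = -383920/9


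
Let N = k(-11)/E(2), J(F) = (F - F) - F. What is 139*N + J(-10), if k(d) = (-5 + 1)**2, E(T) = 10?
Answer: 1162/5 ≈ 232.40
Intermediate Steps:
k(d) = 16 (k(d) = (-4)**2 = 16)
J(F) = -F (J(F) = 0 - F = -F)
N = 8/5 (N = 16/10 = 16*(1/10) = 8/5 ≈ 1.6000)
139*N + J(-10) = 139*(8/5) - 1*(-10) = 1112/5 + 10 = 1162/5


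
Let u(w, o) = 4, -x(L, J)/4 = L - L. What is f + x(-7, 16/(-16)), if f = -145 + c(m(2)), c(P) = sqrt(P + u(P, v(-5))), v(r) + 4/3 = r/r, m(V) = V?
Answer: -145 + sqrt(6) ≈ -142.55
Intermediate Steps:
v(r) = -1/3 (v(r) = -4/3 + r/r = -4/3 + 1 = -1/3)
x(L, J) = 0 (x(L, J) = -4*(L - L) = -4*0 = 0)
c(P) = sqrt(4 + P) (c(P) = sqrt(P + 4) = sqrt(4 + P))
f = -145 + sqrt(6) (f = -145 + sqrt(4 + 2) = -145 + sqrt(6) ≈ -142.55)
f + x(-7, 16/(-16)) = (-145 + sqrt(6)) + 0 = -145 + sqrt(6)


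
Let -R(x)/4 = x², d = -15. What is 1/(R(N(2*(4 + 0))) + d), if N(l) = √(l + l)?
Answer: -1/79 ≈ -0.012658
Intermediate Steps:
N(l) = √2*√l (N(l) = √(2*l) = √2*√l)
R(x) = -4*x²
1/(R(N(2*(4 + 0))) + d) = 1/(-4*(√2*√(2*(4 + 0)))² - 15) = 1/(-4*(√2*√(2*4))² - 15) = 1/(-4*(√2*√8)² - 15) = 1/(-4*(√2*(2*√2))² - 15) = 1/(-4*4² - 15) = 1/(-4*16 - 15) = 1/(-64 - 15) = 1/(-79) = -1/79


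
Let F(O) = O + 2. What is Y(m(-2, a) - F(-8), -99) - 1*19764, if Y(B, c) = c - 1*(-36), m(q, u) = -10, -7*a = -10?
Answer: -19827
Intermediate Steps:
a = 10/7 (a = -⅐*(-10) = 10/7 ≈ 1.4286)
F(O) = 2 + O
Y(B, c) = 36 + c (Y(B, c) = c + 36 = 36 + c)
Y(m(-2, a) - F(-8), -99) - 1*19764 = (36 - 99) - 1*19764 = -63 - 19764 = -19827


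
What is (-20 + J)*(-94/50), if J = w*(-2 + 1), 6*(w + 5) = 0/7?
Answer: 141/5 ≈ 28.200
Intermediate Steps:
w = -5 (w = -5 + (0/7)/6 = -5 + (0*(⅐))/6 = -5 + (⅙)*0 = -5 + 0 = -5)
J = 5 (J = -5*(-2 + 1) = -5*(-1) = 5)
(-20 + J)*(-94/50) = (-20 + 5)*(-94/50) = -(-1410)/50 = -15*(-47/25) = 141/5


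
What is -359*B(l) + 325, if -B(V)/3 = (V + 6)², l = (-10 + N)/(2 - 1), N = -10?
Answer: 211417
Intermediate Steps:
l = -20 (l = (-10 - 10)/(2 - 1) = -20/1 = -20*1 = -20)
B(V) = -3*(6 + V)² (B(V) = -3*(V + 6)² = -3*(6 + V)²)
-359*B(l) + 325 = -(-1077)*(6 - 20)² + 325 = -(-1077)*(-14)² + 325 = -(-1077)*196 + 325 = -359*(-588) + 325 = 211092 + 325 = 211417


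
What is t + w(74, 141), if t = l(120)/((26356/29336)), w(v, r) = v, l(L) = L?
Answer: 1367666/6589 ≈ 207.57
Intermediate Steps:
t = 880080/6589 (t = 120/((26356/29336)) = 120/((26356*(1/29336))) = 120/(6589/7334) = 120*(7334/6589) = 880080/6589 ≈ 133.57)
t + w(74, 141) = 880080/6589 + 74 = 1367666/6589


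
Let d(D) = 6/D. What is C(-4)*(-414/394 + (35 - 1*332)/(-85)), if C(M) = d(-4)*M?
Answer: 245484/16745 ≈ 14.660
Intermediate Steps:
C(M) = -3*M/2 (C(M) = (6/(-4))*M = (6*(-1/4))*M = -3*M/2)
C(-4)*(-414/394 + (35 - 1*332)/(-85)) = (-3/2*(-4))*(-414/394 + (35 - 1*332)/(-85)) = 6*(-414*1/394 + (35 - 332)*(-1/85)) = 6*(-207/197 - 297*(-1/85)) = 6*(-207/197 + 297/85) = 6*(40914/16745) = 245484/16745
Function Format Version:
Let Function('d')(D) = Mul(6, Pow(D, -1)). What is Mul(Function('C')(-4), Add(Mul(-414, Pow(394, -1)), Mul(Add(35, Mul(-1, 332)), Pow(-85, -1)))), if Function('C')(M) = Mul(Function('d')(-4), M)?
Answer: Rational(245484, 16745) ≈ 14.660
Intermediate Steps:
Function('C')(M) = Mul(Rational(-3, 2), M) (Function('C')(M) = Mul(Mul(6, Pow(-4, -1)), M) = Mul(Mul(6, Rational(-1, 4)), M) = Mul(Rational(-3, 2), M))
Mul(Function('C')(-4), Add(Mul(-414, Pow(394, -1)), Mul(Add(35, Mul(-1, 332)), Pow(-85, -1)))) = Mul(Mul(Rational(-3, 2), -4), Add(Mul(-414, Pow(394, -1)), Mul(Add(35, Mul(-1, 332)), Pow(-85, -1)))) = Mul(6, Add(Mul(-414, Rational(1, 394)), Mul(Add(35, -332), Rational(-1, 85)))) = Mul(6, Add(Rational(-207, 197), Mul(-297, Rational(-1, 85)))) = Mul(6, Add(Rational(-207, 197), Rational(297, 85))) = Mul(6, Rational(40914, 16745)) = Rational(245484, 16745)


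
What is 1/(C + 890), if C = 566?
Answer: 1/1456 ≈ 0.00068681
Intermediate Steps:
1/(C + 890) = 1/(566 + 890) = 1/1456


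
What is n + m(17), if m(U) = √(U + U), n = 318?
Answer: 318 + √34 ≈ 323.83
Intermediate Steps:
m(U) = √2*√U (m(U) = √(2*U) = √2*√U)
n + m(17) = 318 + √2*√17 = 318 + √34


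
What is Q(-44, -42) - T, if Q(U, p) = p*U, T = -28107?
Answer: 29955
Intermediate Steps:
Q(U, p) = U*p
Q(-44, -42) - T = -44*(-42) - 1*(-28107) = 1848 + 28107 = 29955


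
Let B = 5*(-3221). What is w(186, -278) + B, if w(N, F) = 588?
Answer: -15517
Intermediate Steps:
B = -16105
w(186, -278) + B = 588 - 16105 = -15517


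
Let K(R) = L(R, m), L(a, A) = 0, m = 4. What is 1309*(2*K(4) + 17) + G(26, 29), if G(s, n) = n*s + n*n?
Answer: 23848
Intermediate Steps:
K(R) = 0
G(s, n) = n² + n*s (G(s, n) = n*s + n² = n² + n*s)
1309*(2*K(4) + 17) + G(26, 29) = 1309*(2*0 + 17) + 29*(29 + 26) = 1309*(0 + 17) + 29*55 = 1309*17 + 1595 = 22253 + 1595 = 23848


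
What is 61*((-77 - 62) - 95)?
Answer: -14274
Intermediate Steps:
61*((-77 - 62) - 95) = 61*(-139 - 95) = 61*(-234) = -14274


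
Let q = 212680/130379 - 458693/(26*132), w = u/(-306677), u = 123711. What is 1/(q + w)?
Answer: -19603701954408/2595999727282301 ≈ -0.0075515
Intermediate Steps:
w = -17673/43811 (w = 123711/(-306677) = 123711*(-1/306677) = -17673/43811 ≈ -0.40339)
q = -59074016887/447460728 (q = 212680*(1/130379) - 458693/3432 = 212680/130379 - 458693*1/3432 = 212680/130379 - 458693/3432 = -59074016887/447460728 ≈ -132.02)
1/(q + w) = 1/(-59074016887/447460728 - 17673/43811) = 1/(-2595999727282301/19603701954408) = -19603701954408/2595999727282301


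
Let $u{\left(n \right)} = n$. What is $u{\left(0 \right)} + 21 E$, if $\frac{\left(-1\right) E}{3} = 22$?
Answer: $-1386$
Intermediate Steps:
$E = -66$ ($E = \left(-3\right) 22 = -66$)
$u{\left(0 \right)} + 21 E = 0 + 21 \left(-66\right) = 0 - 1386 = -1386$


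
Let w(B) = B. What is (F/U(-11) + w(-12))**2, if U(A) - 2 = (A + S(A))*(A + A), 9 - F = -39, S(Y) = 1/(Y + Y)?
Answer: 8363664/60025 ≈ 139.34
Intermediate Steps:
S(Y) = 1/(2*Y)
F = 48 (F = 9 - 1*(-39) = 9 + 39 = 48)
U(A) = 2 + 2*A*(A + 1/(2*A)) (U(A) = 2 + (A + 1/(2*A))*(A + A) = 2 + (A + 1/(2*A))*(2*A) = 2 + 2*A*(A + 1/(2*A)))
(F/U(-11) + w(-12))**2 = (48/(3 + 2*(-11)**2) - 12)**2 = (48/(3 + 2*121) - 12)**2 = (48/(3 + 242) - 12)**2 = (48/245 - 12)**2 = (-2892/245)**2 = 8363664/60025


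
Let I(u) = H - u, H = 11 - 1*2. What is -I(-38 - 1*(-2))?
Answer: -45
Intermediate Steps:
H = 9 (H = 11 - 2 = 9)
I(u) = 9 - u
-I(-38 - 1*(-2)) = -(9 - (-38 - 1*(-2))) = -(9 - (-38 + 2)) = -(9 - 1*(-36)) = -(9 + 36) = -1*45 = -45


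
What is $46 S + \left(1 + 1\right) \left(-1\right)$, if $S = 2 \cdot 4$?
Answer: $366$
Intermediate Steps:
$S = 8$
$46 S + \left(1 + 1\right) \left(-1\right) = 46 \cdot 8 + \left(1 + 1\right) \left(-1\right) = 368 + 2 \left(-1\right) = 368 - 2 = 366$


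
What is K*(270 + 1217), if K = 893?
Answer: 1327891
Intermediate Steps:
K*(270 + 1217) = 893*(270 + 1217) = 893*1487 = 1327891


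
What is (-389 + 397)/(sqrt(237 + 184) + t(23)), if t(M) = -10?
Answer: 80/321 + 8*sqrt(421)/321 ≈ 0.76058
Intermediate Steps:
(-389 + 397)/(sqrt(237 + 184) + t(23)) = (-389 + 397)/(sqrt(237 + 184) - 10) = 8/(sqrt(421) - 10) = 8/(-10 + sqrt(421))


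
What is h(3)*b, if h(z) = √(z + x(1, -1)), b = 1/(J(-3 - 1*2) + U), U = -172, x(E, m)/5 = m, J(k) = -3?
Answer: -I*√2/175 ≈ -0.0080812*I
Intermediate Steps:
x(E, m) = 5*m
b = -1/175 (b = 1/(-3 - 172) = 1/(-175) = -1/175 ≈ -0.0057143)
h(z) = √(-5 + z) (h(z) = √(z + 5*(-1)) = √(z - 5) = √(-5 + z))
h(3)*b = √(-5 + 3)*(-1/175) = √(-2)*(-1/175) = (I*√2)*(-1/175) = -I*√2/175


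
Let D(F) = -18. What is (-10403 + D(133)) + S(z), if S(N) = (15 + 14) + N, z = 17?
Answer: -10375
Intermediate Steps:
S(N) = 29 + N
(-10403 + D(133)) + S(z) = (-10403 - 18) + (29 + 17) = -10421 + 46 = -10375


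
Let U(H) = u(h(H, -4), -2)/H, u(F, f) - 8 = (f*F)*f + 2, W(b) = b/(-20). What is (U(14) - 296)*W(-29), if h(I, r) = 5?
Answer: -59653/140 ≈ -426.09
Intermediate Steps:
W(b) = -b/20 (W(b) = b*(-1/20) = -b/20)
u(F, f) = 10 + F*f**2 (u(F, f) = 8 + ((f*F)*f + 2) = 8 + ((F*f)*f + 2) = 8 + (F*f**2 + 2) = 8 + (2 + F*f**2) = 10 + F*f**2)
U(H) = 30/H (U(H) = (10 + 5*(-2)**2)/H = (10 + 5*4)/H = (10 + 20)/H = 30/H)
(U(14) - 296)*W(-29) = (30/14 - 296)*(-1/20*(-29)) = (30*(1/14) - 296)*(29/20) = (15/7 - 296)*(29/20) = -2057/7*29/20 = -59653/140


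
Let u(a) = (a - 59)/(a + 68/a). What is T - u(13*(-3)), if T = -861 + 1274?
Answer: 93205/227 ≈ 410.59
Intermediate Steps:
u(a) = (-59 + a)/(a + 68/a)
T = 413
T - u(13*(-3)) = 413 - 13*(-3)*(-59 + 13*(-3))/(68 + (13*(-3))²) = 413 - (-39)*(-59 - 39)/(68 + (-39)²) = 413 - (-39)*(-98)/(68 + 1521) = 413 - (-39)*(-98)/1589 = 413 - 1*546/227 = 413 - 546/227 = 93205/227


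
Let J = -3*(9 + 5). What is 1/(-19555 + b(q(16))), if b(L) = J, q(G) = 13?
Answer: -1/19597 ≈ -5.1028e-5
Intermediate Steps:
J = -42 (J = -3*14 = -42)
b(L) = -42
1/(-19555 + b(q(16))) = 1/(-19555 - 42) = 1/(-19597) = -1/19597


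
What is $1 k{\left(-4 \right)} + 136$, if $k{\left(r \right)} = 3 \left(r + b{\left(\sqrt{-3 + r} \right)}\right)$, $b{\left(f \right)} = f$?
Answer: $124 + 3 i \sqrt{7} \approx 124.0 + 7.9373 i$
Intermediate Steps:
$k{\left(r \right)} = 3 r + 3 \sqrt{-3 + r}$ ($k{\left(r \right)} = 3 \left(r + \sqrt{-3 + r}\right) = 3 r + 3 \sqrt{-3 + r}$)
$1 k{\left(-4 \right)} + 136 = 1 \left(3 \left(-4\right) + 3 \sqrt{-3 - 4}\right) + 136 = 1 \left(-12 + 3 \sqrt{-7}\right) + 136 = 1 \left(-12 + 3 i \sqrt{7}\right) + 136 = \left(-12 + 3 i \sqrt{7}\right) + 136 = 124 + 3 i \sqrt{7}$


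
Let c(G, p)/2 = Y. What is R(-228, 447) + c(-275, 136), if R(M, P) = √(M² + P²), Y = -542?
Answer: -1084 + 3*√27977 ≈ -582.21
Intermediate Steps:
c(G, p) = -1084 (c(G, p) = 2*(-542) = -1084)
R(-228, 447) + c(-275, 136) = √((-228)² + 447²) - 1084 = √(51984 + 199809) - 1084 = √251793 - 1084 = 3*√27977 - 1084 = -1084 + 3*√27977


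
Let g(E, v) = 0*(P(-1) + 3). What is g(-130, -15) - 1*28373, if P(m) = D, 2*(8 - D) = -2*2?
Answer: -28373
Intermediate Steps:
D = 10 (D = 8 - (-1)*2 = 8 - ½*(-4) = 8 + 2 = 10)
P(m) = 10
g(E, v) = 0 (g(E, v) = 0*(10 + 3) = 0*13 = 0)
g(-130, -15) - 1*28373 = 0 - 1*28373 = 0 - 28373 = -28373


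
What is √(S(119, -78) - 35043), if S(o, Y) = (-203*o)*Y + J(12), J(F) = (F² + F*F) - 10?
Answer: √1849481 ≈ 1360.0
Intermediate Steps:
J(F) = -10 + 2*F² (J(F) = (F² + F²) - 10 = 2*F² - 10 = -10 + 2*F²)
S(o, Y) = 278 - 203*Y*o (S(o, Y) = (-203*o)*Y + (-10 + 2*12²) = -203*Y*o + (-10 + 2*144) = -203*Y*o + (-10 + 288) = -203*Y*o + 278 = 278 - 203*Y*o)
√(S(119, -78) - 35043) = √((278 - 203*(-78)*119) - 35043) = √((278 + 1884246) - 35043) = √(1884524 - 35043) = √1849481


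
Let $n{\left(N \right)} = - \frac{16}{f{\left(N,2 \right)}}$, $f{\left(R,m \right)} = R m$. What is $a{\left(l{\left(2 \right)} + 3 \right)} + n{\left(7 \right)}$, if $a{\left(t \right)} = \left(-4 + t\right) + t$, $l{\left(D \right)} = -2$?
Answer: $- \frac{22}{7} \approx -3.1429$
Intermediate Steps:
$a{\left(t \right)} = -4 + 2 t$
$n{\left(N \right)} = - \frac{8}{N}$ ($n{\left(N \right)} = - \frac{16}{N 2} = - \frac{16}{2 N} = - 16 \frac{1}{2 N} = - \frac{8}{N}$)
$a{\left(l{\left(2 \right)} + 3 \right)} + n{\left(7 \right)} = \left(-4 + 2 \left(-2 + 3\right)\right) - \frac{8}{7} = \left(-4 + 2 \cdot 1\right) - \frac{8}{7} = \left(-4 + 2\right) - \frac{8}{7} = -2 - \frac{8}{7} = - \frac{22}{7}$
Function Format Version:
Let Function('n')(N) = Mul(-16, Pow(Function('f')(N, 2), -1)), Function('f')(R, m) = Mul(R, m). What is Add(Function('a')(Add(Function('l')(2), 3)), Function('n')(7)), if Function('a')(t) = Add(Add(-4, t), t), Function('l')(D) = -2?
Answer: Rational(-22, 7) ≈ -3.1429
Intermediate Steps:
Function('a')(t) = Add(-4, Mul(2, t))
Function('n')(N) = Mul(-8, Pow(N, -1)) (Function('n')(N) = Mul(-16, Pow(Mul(N, 2), -1)) = Mul(-16, Pow(Mul(2, N), -1)) = Mul(-16, Mul(Rational(1, 2), Pow(N, -1))) = Mul(-8, Pow(N, -1)))
Add(Function('a')(Add(Function('l')(2), 3)), Function('n')(7)) = Add(Add(-4, Mul(2, Add(-2, 3))), Mul(-8, Pow(7, -1))) = Add(Add(-4, Mul(2, 1)), Mul(-8, Rational(1, 7))) = Add(Add(-4, 2), Rational(-8, 7)) = Add(-2, Rational(-8, 7)) = Rational(-22, 7)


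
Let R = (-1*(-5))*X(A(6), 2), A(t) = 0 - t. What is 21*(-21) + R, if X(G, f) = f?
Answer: -431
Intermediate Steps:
A(t) = -t
R = 10 (R = -1*(-5)*2 = 5*2 = 10)
21*(-21) + R = 21*(-21) + 10 = -441 + 10 = -431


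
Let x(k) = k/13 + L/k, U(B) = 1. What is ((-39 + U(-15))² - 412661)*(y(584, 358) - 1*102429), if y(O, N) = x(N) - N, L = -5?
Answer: 196661486832983/4654 ≈ 4.2256e+10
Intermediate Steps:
x(k) = -5/k + k/13 (x(k) = k/13 - 5/k = -5/k + k/13)
y(O, N) = -5/N - 12*N/13 (y(O, N) = (-5/N + N/13) - N = -5/N - 12*N/13)
((-39 + U(-15))² - 412661)*(y(584, 358) - 1*102429) = ((-39 + 1)² - 412661)*((-5/358 - 12/13*358) - 1*102429) = ((-38)² - 412661)*((-5*1/358 - 4296/13) - 102429) = (1444 - 412661)*((-5/358 - 4296/13) - 102429) = -411217*(-1538033/4654 - 102429) = -411217*(-478242599/4654) = 196661486832983/4654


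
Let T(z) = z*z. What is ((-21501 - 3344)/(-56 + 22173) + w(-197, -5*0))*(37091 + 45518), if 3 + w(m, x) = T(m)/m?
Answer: -367465071205/22117 ≈ -1.6615e+7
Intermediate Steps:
T(z) = z**2
w(m, x) = -3 + m (w(m, x) = -3 + m**2/m = -3 + m)
((-21501 - 3344)/(-56 + 22173) + w(-197, -5*0))*(37091 + 45518) = ((-21501 - 3344)/(-56 + 22173) + (-3 - 197))*(37091 + 45518) = (-24845/22117 - 200)*82609 = -4448245/22117*82609 = -367465071205/22117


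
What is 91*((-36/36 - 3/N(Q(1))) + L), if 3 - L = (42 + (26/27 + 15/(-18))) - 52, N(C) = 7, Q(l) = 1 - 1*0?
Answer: 56225/54 ≈ 1041.2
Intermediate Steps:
Q(l) = 1 (Q(l) = 1 + 0 = 1)
L = 695/54 (L = 3 - ((42 + (26/27 + 15/(-18))) - 52) = 3 - ((42 + (26*(1/27) + 15*(-1/18))) - 52) = 3 - ((42 + (26/27 - 5/6)) - 52) = 3 - ((42 + 7/54) - 52) = 3 - (2275/54 - 52) = 3 - 1*(-533/54) = 3 + 533/54 = 695/54 ≈ 12.870)
91*((-36/36 - 3/N(Q(1))) + L) = 91*((-36/36 - 3/7) + 695/54) = 91*((-36*1/36 - 3*1/7) + 695/54) = 91*((-1 - 3/7) + 695/54) = 91*(-10/7 + 695/54) = 91*(4325/378) = 56225/54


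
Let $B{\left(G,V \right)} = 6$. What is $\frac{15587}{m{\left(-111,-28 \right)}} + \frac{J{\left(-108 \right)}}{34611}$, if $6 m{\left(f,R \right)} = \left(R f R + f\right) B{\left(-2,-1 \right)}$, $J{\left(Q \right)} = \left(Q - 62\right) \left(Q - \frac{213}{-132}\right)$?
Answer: $\frac{7600371007}{22116082890} \approx 0.34366$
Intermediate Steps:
$J{\left(Q \right)} = \left(-62 + Q\right) \left(\frac{71}{44} + Q\right)$ ($J{\left(Q \right)} = \left(-62 + Q\right) \left(Q - - \frac{71}{44}\right) = \left(-62 + Q\right) \left(Q + \frac{71}{44}\right) = \left(-62 + Q\right) \left(\frac{71}{44} + Q\right)$)
$m{\left(f,R \right)} = f + f R^{2}$ ($m{\left(f,R \right)} = \frac{\left(R f R + f\right) 6}{6} = \frac{\left(f R^{2} + f\right) 6}{6} = \frac{\left(f + f R^{2}\right) 6}{6} = \frac{6 f + 6 f R^{2}}{6} = f + f R^{2}$)
$\frac{15587}{m{\left(-111,-28 \right)}} + \frac{J{\left(-108 \right)}}{34611} = \frac{15587}{\left(-111\right) \left(1 + \left(-28\right)^{2}\right)} + \frac{- \frac{2201}{22} + \left(-108\right)^{2} - - \frac{71739}{11}}{34611} = \frac{15587}{\left(-111\right) \left(1 + 784\right)} + \left(- \frac{2201}{22} + 11664 + \frac{71739}{11}\right) \frac{1}{34611} = \frac{15587}{\left(-111\right) 785} + \frac{397885}{22} \cdot \frac{1}{34611} = \frac{15587}{-87135} + \frac{397885}{761442} = 15587 \left(- \frac{1}{87135}\right) + \frac{397885}{761442} = - \frac{15587}{87135} + \frac{397885}{761442} = \frac{7600371007}{22116082890}$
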